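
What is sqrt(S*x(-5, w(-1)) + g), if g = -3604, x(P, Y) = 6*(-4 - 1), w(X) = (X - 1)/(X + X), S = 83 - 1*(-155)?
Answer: 2*I*sqrt(2686) ≈ 103.65*I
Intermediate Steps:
S = 238 (S = 83 + 155 = 238)
w(X) = (-1 + X)/(2*X) (w(X) = (-1 + X)/((2*X)) = (-1 + X)*(1/(2*X)) = (-1 + X)/(2*X))
x(P, Y) = -30 (x(P, Y) = 6*(-5) = -30)
sqrt(S*x(-5, w(-1)) + g) = sqrt(238*(-30) - 3604) = sqrt(-7140 - 3604) = sqrt(-10744) = 2*I*sqrt(2686)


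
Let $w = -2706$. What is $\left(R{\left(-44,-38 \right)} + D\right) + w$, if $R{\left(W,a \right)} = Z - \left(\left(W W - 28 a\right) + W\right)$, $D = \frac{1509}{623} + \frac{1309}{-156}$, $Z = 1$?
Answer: $- \frac{550761371}{97188} \approx -5667.0$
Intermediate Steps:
$D = - \frac{580103}{97188}$ ($D = 1509 \cdot \frac{1}{623} + 1309 \left(- \frac{1}{156}\right) = \frac{1509}{623} - \frac{1309}{156} = - \frac{580103}{97188} \approx -5.9689$)
$R{\left(W,a \right)} = 1 - W - W^{2} + 28 a$ ($R{\left(W,a \right)} = 1 - \left(\left(W W - 28 a\right) + W\right) = 1 - \left(\left(W^{2} - 28 a\right) + W\right) = 1 - \left(W + W^{2} - 28 a\right) = 1 - W - W^{2} + 28 a$)
$\left(R{\left(-44,-38 \right)} + D\right) + w = \left(\left(1 - -44 - \left(-44\right)^{2} + 28 \left(-38\right)\right) - \frac{580103}{97188}\right) - 2706 = \left(\left(1 + 44 - 1936 - 1064\right) - \frac{580103}{97188}\right) - 2706 = \left(-2955 - \frac{580103}{97188}\right) - 2706 = - \frac{287770643}{97188} - 2706 = - \frac{550761371}{97188}$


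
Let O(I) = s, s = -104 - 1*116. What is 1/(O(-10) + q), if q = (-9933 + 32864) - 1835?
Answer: 1/20876 ≈ 4.7902e-5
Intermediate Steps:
q = 21096 (q = 22931 - 1835 = 21096)
s = -220 (s = -104 - 116 = -220)
O(I) = -220
1/(O(-10) + q) = 1/(-220 + 21096) = 1/20876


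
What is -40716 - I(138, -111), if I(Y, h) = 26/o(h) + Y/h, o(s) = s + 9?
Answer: -76828265/1887 ≈ -40715.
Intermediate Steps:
o(s) = 9 + s
I(Y, h) = 26/(9 + h) + Y/h
-40716 - I(138, -111) = -40716 - (26/(9 - 111) + 138/(-111)) = -40716 - (26/(-102) + 138*(-1/111)) = -40716 - (26*(-1/102) - 46/37) = -40716 - (-13/51 - 46/37) = -40716 - 1*(-2827/1887) = -40716 + 2827/1887 = -76828265/1887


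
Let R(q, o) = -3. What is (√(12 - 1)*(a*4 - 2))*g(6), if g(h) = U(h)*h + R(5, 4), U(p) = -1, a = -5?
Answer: 198*√11 ≈ 656.69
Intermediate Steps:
g(h) = -3 - h (g(h) = -h - 3 = -3 - h)
(√(12 - 1)*(a*4 - 2))*g(6) = (√(12 - 1)*(-5*4 - 2))*(-3 - 1*6) = (√11*(-20 - 2))*(-3 - 6) = (√11*(-22))*(-9) = -22*√11*(-9) = 198*√11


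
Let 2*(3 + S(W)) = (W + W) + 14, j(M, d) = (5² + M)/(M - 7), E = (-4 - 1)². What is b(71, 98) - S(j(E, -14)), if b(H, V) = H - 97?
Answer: -295/9 ≈ -32.778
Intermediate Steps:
b(H, V) = -97 + H
E = 25 (E = (-5)² = 25)
j(M, d) = (25 + M)/(-7 + M)
S(W) = 4 + W (S(W) = -3 + ((W + W) + 14)/2 = -3 + (2*W + 14)/2 = -3 + (14 + 2*W)/2 = -3 + (7 + W) = 4 + W)
b(71, 98) - S(j(E, -14)) = (-97 + 71) - (4 + (25 + 25)/(-7 + 25)) = -26 - (4 + 50/18) = -26 - (4 + (1/18)*50) = -26 - (4 + 25/9) = -26 - 1*61/9 = -26 - 61/9 = -295/9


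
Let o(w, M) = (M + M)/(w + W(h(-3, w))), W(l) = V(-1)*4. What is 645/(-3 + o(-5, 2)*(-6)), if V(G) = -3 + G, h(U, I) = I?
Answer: -4515/13 ≈ -347.31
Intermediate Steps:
W(l) = -16 (W(l) = (-3 - 1)*4 = -4*4 = -16)
o(w, M) = 2*M/(-16 + w) (o(w, M) = (M + M)/(w - 16) = (2*M)/(-16 + w) = 2*M/(-16 + w))
645/(-3 + o(-5, 2)*(-6)) = 645/(-3 + (2*2/(-16 - 5))*(-6)) = 645/(-3 + (2*2/(-21))*(-6)) = 645/(-3 + (2*2*(-1/21))*(-6)) = 645/(-3 - 4/21*(-6)) = 645/(-3 + 8/7) = 645/(-13/7) = 645*(-7/13) = -4515/13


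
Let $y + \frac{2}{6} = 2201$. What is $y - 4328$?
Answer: $- \frac{6382}{3} \approx -2127.3$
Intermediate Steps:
$y = \frac{6602}{3}$ ($y = - \frac{1}{3} + 2201 = \frac{6602}{3} \approx 2200.7$)
$y - 4328 = \frac{6602}{3} - 4328 = - \frac{6382}{3}$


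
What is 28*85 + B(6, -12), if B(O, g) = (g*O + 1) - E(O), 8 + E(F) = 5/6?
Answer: 13897/6 ≈ 2316.2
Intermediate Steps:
E(F) = -43/6 (E(F) = -8 + 5/6 = -43/6)
B(O, g) = 49/6 + O*g (B(O, g) = (g*O + 1) - 1*(-43/6) = (O*g + 1) + 43/6 = (1 + O*g) + 43/6 = 49/6 + O*g)
28*85 + B(6, -12) = 28*85 + (49/6 + 6*(-12)) = 2380 + (49/6 - 72) = 2380 - 383/6 = 13897/6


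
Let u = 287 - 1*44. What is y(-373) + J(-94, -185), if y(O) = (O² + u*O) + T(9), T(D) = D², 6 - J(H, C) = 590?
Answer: 47987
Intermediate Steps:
J(H, C) = -584 (J(H, C) = 6 - 1*590 = 6 - 590 = -584)
u = 243 (u = 287 - 44 = 243)
y(O) = 81 + O² + 243*O (y(O) = (O² + 243*O) + 9² = (O² + 243*O) + 81 = 81 + O² + 243*O)
y(-373) + J(-94, -185) = (81 + (-373)² + 243*(-373)) - 584 = (81 + 139129 - 90639) - 584 = 48571 - 584 = 47987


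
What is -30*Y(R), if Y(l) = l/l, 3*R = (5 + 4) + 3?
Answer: -30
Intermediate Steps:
R = 4 (R = ((5 + 4) + 3)/3 = (9 + 3)/3 = (1/3)*12 = 4)
Y(l) = 1
-30*Y(R) = -30*1 = -30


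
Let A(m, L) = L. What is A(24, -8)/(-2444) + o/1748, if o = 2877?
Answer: 1761343/1068028 ≈ 1.6492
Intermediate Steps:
A(24, -8)/(-2444) + o/1748 = -8/(-2444) + 2877/1748 = -8*(-1/2444) + 2877*(1/1748) = 2/611 + 2877/1748 = 1761343/1068028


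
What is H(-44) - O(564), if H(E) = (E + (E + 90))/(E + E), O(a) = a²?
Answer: -13996225/44 ≈ -3.1810e+5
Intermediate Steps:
H(E) = (90 + 2*E)/(2*E) (H(E) = (E + (90 + E))/((2*E)) = (90 + 2*E)*(1/(2*E)) = (90 + 2*E)/(2*E))
H(-44) - O(564) = (45 - 44)/(-44) - 1*564² = -1/44*1 - 1*318096 = -1/44 - 318096 = -13996225/44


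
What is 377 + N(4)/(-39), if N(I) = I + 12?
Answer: 14687/39 ≈ 376.59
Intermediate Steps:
N(I) = 12 + I
377 + N(4)/(-39) = 377 + (12 + 4)/(-39) = 377 - 1/39*16 = 377 - 16/39 = 14687/39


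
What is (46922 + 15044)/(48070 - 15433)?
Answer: 61966/32637 ≈ 1.8986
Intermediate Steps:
(46922 + 15044)/(48070 - 15433) = 61966/32637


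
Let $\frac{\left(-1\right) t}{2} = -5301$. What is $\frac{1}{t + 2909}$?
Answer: $\frac{1}{13511} \approx 7.4014 \cdot 10^{-5}$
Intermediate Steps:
$t = 10602$ ($t = \left(-2\right) \left(-5301\right) = 10602$)
$\frac{1}{t + 2909} = \frac{1}{10602 + 2909} = \frac{1}{13511}$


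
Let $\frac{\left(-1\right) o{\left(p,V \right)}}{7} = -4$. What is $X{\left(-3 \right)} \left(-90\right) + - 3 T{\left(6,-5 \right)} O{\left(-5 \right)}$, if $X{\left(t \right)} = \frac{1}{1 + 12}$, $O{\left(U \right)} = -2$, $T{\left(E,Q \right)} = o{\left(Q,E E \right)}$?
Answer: $\frac{2094}{13} \approx 161.08$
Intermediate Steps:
$o{\left(p,V \right)} = 28$ ($o{\left(p,V \right)} = \left(-7\right) \left(-4\right) = 28$)
$T{\left(E,Q \right)} = 28$
$X{\left(t \right)} = \frac{1}{13}$
$X{\left(-3 \right)} \left(-90\right) + - 3 T{\left(6,-5 \right)} O{\left(-5 \right)} = \frac{1}{13} \left(-90\right) + \left(-3\right) 28 \left(-2\right) = - \frac{90}{13} - -168 = - \frac{90}{13} + 168 = \frac{2094}{13}$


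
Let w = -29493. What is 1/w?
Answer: -1/29493 ≈ -3.3906e-5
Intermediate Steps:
1/w = 1/(-29493) = -1/29493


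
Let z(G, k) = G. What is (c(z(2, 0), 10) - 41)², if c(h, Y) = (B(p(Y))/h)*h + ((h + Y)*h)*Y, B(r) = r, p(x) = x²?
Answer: 89401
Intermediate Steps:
c(h, Y) = Y² + Y*h*(Y + h) (c(h, Y) = (Y²/h)*h + ((h + Y)*h)*Y = Y² + ((Y + h)*h)*Y = Y² + (h*(Y + h))*Y = Y² + Y*h*(Y + h))
(c(z(2, 0), 10) - 41)² = (10*(10 + 2² + 10*2) - 41)² = (10*(10 + 4 + 20) - 41)² = (10*34 - 41)² = (340 - 41)² = 299² = 89401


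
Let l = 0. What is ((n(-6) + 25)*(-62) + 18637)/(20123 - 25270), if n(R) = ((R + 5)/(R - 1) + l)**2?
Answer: -837201/252203 ≈ -3.3196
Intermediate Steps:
n(R) = (5 + R)**2/(-1 + R)**2 (n(R) = ((R + 5)/(R - 1) + 0)**2 = ((5 + R)/(-1 + R) + 0)**2 = ((5 + R)/(-1 + R))**2 = (5 + R)**2/(-1 + R)**2)
((n(-6) + 25)*(-62) + 18637)/(20123 - 25270) = (((5 - 6)**2/(-1 - 6)**2 + 25)*(-62) + 18637)/(20123 - 25270) = (((-1)**2/(-7)**2 + 25)*(-62) + 18637)/(-5147) = (((1/49)*1 + 25)*(-62) + 18637)*(-1/5147) = ((1/49 + 25)*(-62) + 18637)*(-1/5147) = ((1226/49)*(-62) + 18637)*(-1/5147) = (-76012/49 + 18637)*(-1/5147) = (837201/49)*(-1/5147) = -837201/252203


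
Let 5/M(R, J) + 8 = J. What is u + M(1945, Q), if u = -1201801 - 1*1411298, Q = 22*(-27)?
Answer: -1573085603/602 ≈ -2.6131e+6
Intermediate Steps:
Q = -594
M(R, J) = 5/(-8 + J)
u = -2613099 (u = -1201801 - 1411298 = -2613099)
u + M(1945, Q) = -2613099 + 5/(-8 - 594) = -2613099 + 5/(-602) = -2613099 + 5*(-1/602) = -2613099 - 5/602 = -1573085603/602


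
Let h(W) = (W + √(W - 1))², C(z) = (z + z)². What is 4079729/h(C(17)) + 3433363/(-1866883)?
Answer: 4066150582037764894/3328107824383363963 - 9432333448*√1155/1782708302761 ≈ 1.0419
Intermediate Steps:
C(z) = 4*z² (C(z) = (2*z)² = 4*z²)
h(W) = (W + √(-1 + W))²
4079729/h(C(17)) + 3433363/(-1866883) = 4079729/((4*17² + √(-1 + 4*17²))²) + 3433363/(-1866883) = 4079729/((4*289 + √(-1 + 4*289))²) + 3433363*(-1/1866883) = 4079729/((1156 + √(-1 + 1156))²) - 3433363/1866883 = 4079729/((1156 + √1155)²) - 3433363/1866883 = 4079729/(1156 + √1155)² - 3433363/1866883 = -3433363/1866883 + 4079729/(1156 + √1155)²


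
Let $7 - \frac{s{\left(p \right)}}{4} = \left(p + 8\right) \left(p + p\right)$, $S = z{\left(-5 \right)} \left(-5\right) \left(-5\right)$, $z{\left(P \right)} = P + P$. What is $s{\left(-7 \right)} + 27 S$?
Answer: $-6666$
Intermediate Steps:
$z{\left(P \right)} = 2 P$
$S = -250$ ($S = 2 \left(-5\right) \left(-5\right) \left(-5\right) = \left(-10\right) \left(-5\right) \left(-5\right) = 50 \left(-5\right) = -250$)
$s{\left(p \right)} = 28 - 8 p \left(8 + p\right)$ ($s{\left(p \right)} = 28 - 4 \left(p + 8\right) \left(p + p\right) = 28 - 4 \left(8 + p\right) 2 p = 28 - 4 \cdot 2 p \left(8 + p\right) = 28 - 8 p \left(8 + p\right)$)
$s{\left(-7 \right)} + 27 S = \left(28 - -448 - 8 \left(-7\right)^{2}\right) + 27 \left(-250\right) = \left(28 + 448 - 392\right) - 6750 = 84 - 6750 = -6666$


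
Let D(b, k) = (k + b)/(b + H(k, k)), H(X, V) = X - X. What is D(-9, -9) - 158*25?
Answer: -3948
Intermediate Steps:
H(X, V) = 0
D(b, k) = (b + k)/b (D(b, k) = (k + b)/(b + 0) = (b + k)/b)
D(-9, -9) - 158*25 = (-9 - 9)/(-9) - 158*25 = -⅑*(-18) - 3950 = 2 - 3950 = -3948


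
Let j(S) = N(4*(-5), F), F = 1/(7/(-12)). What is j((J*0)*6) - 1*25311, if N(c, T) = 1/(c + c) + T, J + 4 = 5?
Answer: -7087567/280 ≈ -25313.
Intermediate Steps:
J = 1 (J = -4 + 5 = 1)
F = -12/7 (F = 1/(7*(-1/12)) = 1/(-7/12) = -12/7 ≈ -1.7143)
N(c, T) = T + 1/(2*c) (N(c, T) = 1/(2*c) + T = T + 1/(2*c))
j(S) = -487/280 (j(S) = -12/7 + 1/(2*((4*(-5)))) = -12/7 + (1/2)/(-20) = -12/7 + (1/2)*(-1/20) = -12/7 - 1/40 = -487/280)
j((J*0)*6) - 1*25311 = -487/280 - 1*25311 = -487/280 - 25311 = -7087567/280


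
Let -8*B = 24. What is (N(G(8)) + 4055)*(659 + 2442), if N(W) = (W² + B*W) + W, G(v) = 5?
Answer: 12621070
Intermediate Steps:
B = -3 (B = -⅛*24 = -3)
N(W) = W² - 2*W (N(W) = (W² - 3*W) + W = W² - 2*W)
(N(G(8)) + 4055)*(659 + 2442) = (5*(-2 + 5) + 4055)*(659 + 2442) = (5*3 + 4055)*3101 = (15 + 4055)*3101 = 4070*3101 = 12621070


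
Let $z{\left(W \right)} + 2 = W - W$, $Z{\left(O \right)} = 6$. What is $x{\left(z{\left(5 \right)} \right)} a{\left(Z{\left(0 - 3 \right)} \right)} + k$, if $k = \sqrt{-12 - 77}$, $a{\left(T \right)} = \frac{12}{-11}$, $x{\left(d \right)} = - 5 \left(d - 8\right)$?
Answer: $- \frac{600}{11} + i \sqrt{89} \approx -54.545 + 9.434 i$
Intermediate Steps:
$z{\left(W \right)} = -2$ ($z{\left(W \right)} = -2 + \left(W - W\right) = -2 + 0 = -2$)
$x{\left(d \right)} = 40 - 5 d$ ($x{\left(d \right)} = - 5 \left(-8 + d\right) = 40 - 5 d$)
$a{\left(T \right)} = - \frac{12}{11}$ ($a{\left(T \right)} = 12 \left(- \frac{1}{11}\right) = - \frac{12}{11}$)
$k = i \sqrt{89}$ ($k = \sqrt{-89} = i \sqrt{89} \approx 9.434 i$)
$x{\left(z{\left(5 \right)} \right)} a{\left(Z{\left(0 - 3 \right)} \right)} + k = \left(40 - -10\right) \left(- \frac{12}{11}\right) + i \sqrt{89} = \left(40 + 10\right) \left(- \frac{12}{11}\right) + i \sqrt{89} = 50 \left(- \frac{12}{11}\right) + i \sqrt{89} = - \frac{600}{11} + i \sqrt{89}$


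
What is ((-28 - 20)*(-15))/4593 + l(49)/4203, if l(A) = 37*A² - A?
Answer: 45647716/2144931 ≈ 21.282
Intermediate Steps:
l(A) = -A + 37*A²
((-28 - 20)*(-15))/4593 + l(49)/4203 = ((-28 - 20)*(-15))/4593 + (49*(-1 + 37*49))/4203 = -48*(-15)*(1/4593) + (49*(-1 + 1813))*(1/4203) = 720*(1/4593) + (49*1812)*(1/4203) = 240/1531 + 88788*(1/4203) = 240/1531 + 29596/1401 = 45647716/2144931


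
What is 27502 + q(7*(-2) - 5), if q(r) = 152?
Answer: 27654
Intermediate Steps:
27502 + q(7*(-2) - 5) = 27502 + 152 = 27654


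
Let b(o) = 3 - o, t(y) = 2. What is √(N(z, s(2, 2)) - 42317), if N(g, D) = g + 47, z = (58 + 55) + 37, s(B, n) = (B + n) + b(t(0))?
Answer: 18*I*√130 ≈ 205.23*I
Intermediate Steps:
s(B, n) = 1 + B + n (s(B, n) = (B + n) + (3 - 1*2) = (B + n) + (3 - 2) = (B + n) + 1 = 1 + B + n)
z = 150 (z = 113 + 37 = 150)
N(g, D) = 47 + g
√(N(z, s(2, 2)) - 42317) = √((47 + 150) - 42317) = √(197 - 42317) = √(-42120) = 18*I*√130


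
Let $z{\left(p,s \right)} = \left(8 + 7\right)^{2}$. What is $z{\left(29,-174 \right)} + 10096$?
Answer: $10321$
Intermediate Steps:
$z{\left(p,s \right)} = 225$ ($z{\left(p,s \right)} = 15^{2} = 225$)
$z{\left(29,-174 \right)} + 10096 = 225 + 10096 = 10321$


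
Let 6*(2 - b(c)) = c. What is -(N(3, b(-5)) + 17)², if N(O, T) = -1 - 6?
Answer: -100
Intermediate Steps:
b(c) = 2 - c/6
N(O, T) = -7
-(N(3, b(-5)) + 17)² = -(-7 + 17)² = -1*10² = -1*100 = -100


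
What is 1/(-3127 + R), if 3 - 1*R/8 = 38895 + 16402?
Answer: -1/445479 ≈ -2.2448e-6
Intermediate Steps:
R = -442352 (R = 24 - 8*(38895 + 16402) = 24 - 8*55297 = 24 - 442376 = -442352)
1/(-3127 + R) = 1/(-3127 - 442352) = 1/(-445479) = -1/445479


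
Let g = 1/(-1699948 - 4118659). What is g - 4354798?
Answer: -25338858126387/5818607 ≈ -4.3548e+6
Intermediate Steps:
g = -1/5818607 (g = 1/(-5818607) = -1/5818607 ≈ -1.7186e-7)
g - 4354798 = -1/5818607 - 4354798 = -25338858126387/5818607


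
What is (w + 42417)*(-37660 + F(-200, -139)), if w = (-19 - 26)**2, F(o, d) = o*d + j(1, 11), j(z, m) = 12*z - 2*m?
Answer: -438642540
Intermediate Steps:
j(z, m) = -2*m + 12*z
F(o, d) = -10 + d*o (F(o, d) = o*d + (-2*11 + 12*1) = d*o + (-22 + 12) = d*o - 10 = -10 + d*o)
w = 2025 (w = (-45)**2 = 2025)
(w + 42417)*(-37660 + F(-200, -139)) = (2025 + 42417)*(-37660 + (-10 - 139*(-200))) = 44442*(-37660 + (-10 + 27800)) = 44442*(-37660 + 27790) = 44442*(-9870) = -438642540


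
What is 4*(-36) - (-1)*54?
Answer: -90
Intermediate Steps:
4*(-36) - (-1)*54 = -144 - 1*(-54) = -144 + 54 = -90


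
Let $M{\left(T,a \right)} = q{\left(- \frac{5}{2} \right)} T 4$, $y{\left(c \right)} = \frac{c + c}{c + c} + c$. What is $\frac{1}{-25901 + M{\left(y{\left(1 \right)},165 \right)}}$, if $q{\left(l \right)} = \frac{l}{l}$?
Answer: $- \frac{1}{25893} \approx -3.862 \cdot 10^{-5}$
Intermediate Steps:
$y{\left(c \right)} = 1 + c$ ($y{\left(c \right)} = \frac{2 c}{2 c} + c = 2 c \frac{1}{2 c} + c = 1 + c$)
$q{\left(l \right)} = 1$
$M{\left(T,a \right)} = 4 T$ ($M{\left(T,a \right)} = 1 T 4 = T 4 = 4 T$)
$\frac{1}{-25901 + M{\left(y{\left(1 \right)},165 \right)}} = \frac{1}{-25901 + 4 \left(1 + 1\right)} = \frac{1}{-25901 + 4 \cdot 2} = \frac{1}{-25901 + 8} = \frac{1}{-25893} = - \frac{1}{25893}$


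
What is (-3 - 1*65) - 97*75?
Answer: -7343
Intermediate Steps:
(-3 - 1*65) - 97*75 = (-3 - 65) - 7275 = -68 - 7275 = -7343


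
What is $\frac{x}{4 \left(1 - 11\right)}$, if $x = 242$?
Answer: $- \frac{121}{20} \approx -6.05$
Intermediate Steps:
$\frac{x}{4 \left(1 - 11\right)} = \frac{242}{4 \left(1 - 11\right)} = \frac{242}{4 \left(-10\right)} = \frac{242}{-40} = 242 \left(- \frac{1}{40}\right) = - \frac{121}{20}$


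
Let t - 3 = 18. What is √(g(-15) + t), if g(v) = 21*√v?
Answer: √(21 + 21*I*√15) ≈ 7.2457 + 5.6125*I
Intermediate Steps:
t = 21 (t = 3 + 18 = 21)
√(g(-15) + t) = √(21*√(-15) + 21) = √(21*(I*√15) + 21) = √(21*I*√15 + 21) = √(21 + 21*I*√15)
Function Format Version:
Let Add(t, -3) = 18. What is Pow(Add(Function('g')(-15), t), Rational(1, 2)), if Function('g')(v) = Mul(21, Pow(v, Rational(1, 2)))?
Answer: Pow(Add(21, Mul(21, I, Pow(15, Rational(1, 2)))), Rational(1, 2)) ≈ Add(7.2457, Mul(5.6125, I))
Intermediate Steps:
t = 21 (t = Add(3, 18) = 21)
Pow(Add(Function('g')(-15), t), Rational(1, 2)) = Pow(Add(Mul(21, Pow(-15, Rational(1, 2))), 21), Rational(1, 2)) = Pow(Add(Mul(21, Mul(I, Pow(15, Rational(1, 2)))), 21), Rational(1, 2)) = Pow(Add(Mul(21, I, Pow(15, Rational(1, 2))), 21), Rational(1, 2)) = Pow(Add(21, Mul(21, I, Pow(15, Rational(1, 2)))), Rational(1, 2))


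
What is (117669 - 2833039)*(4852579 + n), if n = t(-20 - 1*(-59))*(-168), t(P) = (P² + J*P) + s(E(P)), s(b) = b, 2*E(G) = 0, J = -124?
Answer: -14688791299630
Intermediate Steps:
E(G) = 0 (E(G) = (½)*0 = 0)
t(P) = P² - 124*P (t(P) = (P² - 124*P) + 0 = P² - 124*P)
n = 556920 (n = ((-20 - 1*(-59))*(-124 + (-20 - 1*(-59))))*(-168) = ((-20 + 59)*(-124 + (-20 + 59)))*(-168) = (39*(-124 + 39))*(-168) = (39*(-85))*(-168) = -3315*(-168) = 556920)
(117669 - 2833039)*(4852579 + n) = (117669 - 2833039)*(4852579 + 556920) = -2715370*5409499 = -14688791299630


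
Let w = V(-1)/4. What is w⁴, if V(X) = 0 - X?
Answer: 1/256 ≈ 0.0039063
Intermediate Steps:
V(X) = -X
w = ¼ (w = -1*(-1)/4 = 1*(¼) = ¼ ≈ 0.25000)
w⁴ = (¼)⁴ = 1/256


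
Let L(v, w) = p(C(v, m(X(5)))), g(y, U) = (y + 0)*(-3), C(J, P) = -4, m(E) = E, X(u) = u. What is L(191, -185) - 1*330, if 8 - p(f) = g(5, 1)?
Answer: -307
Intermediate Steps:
g(y, U) = -3*y (g(y, U) = y*(-3) = -3*y)
p(f) = 23 (p(f) = 8 - (-3)*5 = 8 - 1*(-15) = 8 + 15 = 23)
L(v, w) = 23
L(191, -185) - 1*330 = 23 - 1*330 = 23 - 330 = -307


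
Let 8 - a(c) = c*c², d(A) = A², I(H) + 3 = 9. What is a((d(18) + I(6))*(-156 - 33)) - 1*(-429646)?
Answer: 242620354482654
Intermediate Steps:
I(H) = 6 (I(H) = -3 + 9 = 6)
a(c) = 8 - c³ (a(c) = 8 - c*c² = 8 - c³)
a((d(18) + I(6))*(-156 - 33)) - 1*(-429646) = (8 - ((18² + 6)*(-156 - 33))³) - 1*(-429646) = (8 - ((324 + 6)*(-189))³) + 429646 = (8 - (330*(-189))³) + 429646 = (8 - 1*(-62370)³) + 429646 = (8 - 1*(-242620354053000)) + 429646 = (8 + 242620354053000) + 429646 = 242620354053008 + 429646 = 242620354482654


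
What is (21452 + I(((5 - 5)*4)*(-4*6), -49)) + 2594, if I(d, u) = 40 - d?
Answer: 24086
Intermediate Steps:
(21452 + I(((5 - 5)*4)*(-4*6), -49)) + 2594 = (21452 + (40 - (5 - 5)*4*(-4*6))) + 2594 = (21452 + (40 - 0*4*(-24))) + 2594 = (21452 + (40 - 0*(-24))) + 2594 = (21452 + (40 - 1*0)) + 2594 = (21452 + (40 + 0)) + 2594 = (21452 + 40) + 2594 = 21492 + 2594 = 24086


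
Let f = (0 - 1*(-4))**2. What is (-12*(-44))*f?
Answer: 8448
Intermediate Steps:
f = 16 (f = (0 + 4)**2 = 4**2 = 16)
(-12*(-44))*f = -12*(-44)*16 = 528*16 = 8448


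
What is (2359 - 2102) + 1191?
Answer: 1448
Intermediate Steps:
(2359 - 2102) + 1191 = 257 + 1191 = 1448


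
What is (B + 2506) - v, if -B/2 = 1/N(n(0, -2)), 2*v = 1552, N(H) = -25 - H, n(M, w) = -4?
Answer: 36332/21 ≈ 1730.1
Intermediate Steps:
v = 776 (v = (1/2)*1552 = 776)
B = 2/21 (B = -2/(-25 - 1*(-4)) = -2/(-25 + 4) = -2/(-21) = -2*(-1/21) = 2/21 ≈ 0.095238)
(B + 2506) - v = (2/21 + 2506) - 1*776 = 52628/21 - 776 = 36332/21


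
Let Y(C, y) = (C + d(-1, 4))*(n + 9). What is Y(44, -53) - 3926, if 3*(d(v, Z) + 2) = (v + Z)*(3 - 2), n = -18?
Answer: -4313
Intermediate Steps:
d(v, Z) = -2 + Z/3 + v/3 (d(v, Z) = -2 + ((v + Z)*(3 - 2))/3 = -2 + ((Z + v)*1)/3 = -2 + (Z + v)/3 = -2 + (Z/3 + v/3) = -2 + Z/3 + v/3)
Y(C, y) = 9 - 9*C (Y(C, y) = (C + (-2 + (⅓)*4 + (⅓)*(-1)))*(-18 + 9) = (C + (-2 + 4/3 - ⅓))*(-9) = (C - 1)*(-9) = (-1 + C)*(-9) = 9 - 9*C)
Y(44, -53) - 3926 = (9 - 9*44) - 3926 = (9 - 396) - 3926 = -387 - 3926 = -4313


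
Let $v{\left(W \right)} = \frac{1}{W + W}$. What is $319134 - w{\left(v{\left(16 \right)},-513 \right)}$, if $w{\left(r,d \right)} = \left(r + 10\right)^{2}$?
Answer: $\frac{326690175}{1024} \approx 3.1903 \cdot 10^{5}$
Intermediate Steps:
$v{\left(W \right)} = \frac{1}{2 W}$
$w{\left(r,d \right)} = \left(10 + r\right)^{2}$
$319134 - w{\left(v{\left(16 \right)},-513 \right)} = 319134 - \left(10 + \frac{1}{2 \cdot 16}\right)^{2} = 319134 - \left(10 + \frac{1}{2} \cdot \frac{1}{16}\right)^{2} = 319134 - \left(10 + \frac{1}{32}\right)^{2} = 319134 - \left(\frac{321}{32}\right)^{2} = 319134 - \frac{103041}{1024} = \frac{326690175}{1024}$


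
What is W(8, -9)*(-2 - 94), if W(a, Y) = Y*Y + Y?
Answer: -6912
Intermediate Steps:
W(a, Y) = Y + Y² (W(a, Y) = Y² + Y = Y + Y²)
W(8, -9)*(-2 - 94) = (-9*(1 - 9))*(-2 - 94) = -9*(-8)*(-96) = 72*(-96) = -6912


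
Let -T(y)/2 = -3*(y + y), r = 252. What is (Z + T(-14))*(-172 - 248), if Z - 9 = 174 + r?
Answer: -112140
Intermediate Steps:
T(y) = 12*y (T(y) = -(-6)*(y + y) = -(-6)*2*y = -(-12)*y = 12*y)
Z = 435 (Z = 9 + (174 + 252) = 9 + 426 = 435)
(Z + T(-14))*(-172 - 248) = (435 + 12*(-14))*(-172 - 248) = (435 - 168)*(-420) = 267*(-420) = -112140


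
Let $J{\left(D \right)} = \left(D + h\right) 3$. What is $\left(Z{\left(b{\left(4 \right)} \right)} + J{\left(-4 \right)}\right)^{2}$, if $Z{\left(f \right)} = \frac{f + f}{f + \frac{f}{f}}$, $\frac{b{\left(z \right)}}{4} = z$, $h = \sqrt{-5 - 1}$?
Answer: $\frac{13978}{289} - \frac{1032 i \sqrt{6}}{17} \approx 48.367 - 148.7 i$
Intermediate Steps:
$h = i \sqrt{6}$ ($h = \sqrt{-6} = i \sqrt{6} \approx 2.4495 i$)
$b{\left(z \right)} = 4 z$
$J{\left(D \right)} = 3 D + 3 i \sqrt{6}$ ($J{\left(D \right)} = \left(D + i \sqrt{6}\right) 3 = 3 D + 3 i \sqrt{6}$)
$Z{\left(f \right)} = \frac{2 f}{1 + f}$ ($Z{\left(f \right)} = \frac{2 f}{f + 1} = \frac{2 f}{1 + f}$)
$\left(Z{\left(b{\left(4 \right)} \right)} + J{\left(-4 \right)}\right)^{2} = \left(\frac{2 \cdot 4 \cdot 4}{1 + 4 \cdot 4} + \left(3 \left(-4\right) + 3 i \sqrt{6}\right)\right)^{2} = \left(2 \cdot 16 \frac{1}{1 + 16} - \left(12 - 3 i \sqrt{6}\right)\right)^{2} = \left(2 \cdot 16 \cdot \frac{1}{17} - \left(12 - 3 i \sqrt{6}\right)\right)^{2} = \left(\frac{32}{17} - \left(12 - 3 i \sqrt{6}\right)\right)^{2} = \left(- \frac{172}{17} + 3 i \sqrt{6}\right)^{2}$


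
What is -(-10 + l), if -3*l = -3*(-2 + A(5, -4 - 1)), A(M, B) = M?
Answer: 7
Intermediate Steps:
l = 3 (l = -(-1)*(-2 + 5) = -(-1)*3 = -⅓*(-9) = 3)
-(-10 + l) = -(-10 + 3) = -1*(-7) = 7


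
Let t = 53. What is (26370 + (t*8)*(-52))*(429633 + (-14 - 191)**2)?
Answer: 2038505876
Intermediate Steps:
(26370 + (t*8)*(-52))*(429633 + (-14 - 191)**2) = (26370 + (53*8)*(-52))*(429633 + (-14 - 191)**2) = (26370 + 424*(-52))*(429633 + (-205)**2) = (26370 - 22048)*(429633 + 42025) = 4322*471658 = 2038505876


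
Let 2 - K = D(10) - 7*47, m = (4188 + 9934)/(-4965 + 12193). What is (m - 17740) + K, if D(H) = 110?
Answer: -63306605/3614 ≈ -17517.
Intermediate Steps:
m = 7061/3614 (m = 14122/7228 = 14122*(1/7228) = 7061/3614 ≈ 1.9538)
K = 221 (K = 2 - (110 - 7*47) = 2 - (110 - 1*329) = 2 - (110 - 329) = 2 - 1*(-219) = 2 + 219 = 221)
(m - 17740) + K = (7061/3614 - 17740) + 221 = -64105299/3614 + 221 = -63306605/3614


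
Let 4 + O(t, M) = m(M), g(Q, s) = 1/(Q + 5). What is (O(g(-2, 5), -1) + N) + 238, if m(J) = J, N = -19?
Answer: 214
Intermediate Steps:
g(Q, s) = 1/(5 + Q)
O(t, M) = -4 + M
(O(g(-2, 5), -1) + N) + 238 = ((-4 - 1) - 19) + 238 = (-5 - 19) + 238 = -24 + 238 = 214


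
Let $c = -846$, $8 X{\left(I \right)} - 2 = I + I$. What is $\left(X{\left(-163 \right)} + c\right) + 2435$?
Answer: $\frac{3097}{2} \approx 1548.5$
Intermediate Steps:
$X{\left(I \right)} = \frac{1}{4} + \frac{I}{4}$ ($X{\left(I \right)} = \frac{1}{4} + \frac{I + I}{8} = \frac{1}{4} + \frac{2 I}{8} = \frac{1}{4} + \frac{I}{4}$)
$\left(X{\left(-163 \right)} + c\right) + 2435 = \left(\left(\frac{1}{4} + \frac{1}{4} \left(-163\right)\right) - 846\right) + 2435 = \left(\left(\frac{1}{4} - \frac{163}{4}\right) - 846\right) + 2435 = \left(- \frac{81}{2} - 846\right) + 2435 = - \frac{1773}{2} + 2435 = \frac{3097}{2}$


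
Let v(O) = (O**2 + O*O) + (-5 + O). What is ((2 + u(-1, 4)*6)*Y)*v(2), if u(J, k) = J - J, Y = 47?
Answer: 470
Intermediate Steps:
u(J, k) = 0
v(O) = -5 + O + 2*O**2 (v(O) = (O**2 + O**2) + (-5 + O) = 2*O**2 + (-5 + O) = -5 + O + 2*O**2)
((2 + u(-1, 4)*6)*Y)*v(2) = ((2 + 0*6)*47)*(-5 + 2 + 2*2**2) = ((2 + 0)*47)*(-5 + 2 + 2*4) = (2*47)*(-5 + 2 + 8) = 94*5 = 470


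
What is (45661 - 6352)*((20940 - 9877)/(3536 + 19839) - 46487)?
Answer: -42714046289658/23375 ≈ -1.8273e+9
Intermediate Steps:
(45661 - 6352)*((20940 - 9877)/(3536 + 19839) - 46487) = 39309*(11063/23375 - 46487) = 39309*(-1086622562/23375) = -42714046289658/23375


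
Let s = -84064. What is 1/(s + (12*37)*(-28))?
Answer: -1/96496 ≈ -1.0363e-5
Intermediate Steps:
1/(s + (12*37)*(-28)) = 1/(-84064 + (12*37)*(-28)) = 1/(-84064 + 444*(-28)) = 1/(-84064 - 12432) = 1/(-96496) = -1/96496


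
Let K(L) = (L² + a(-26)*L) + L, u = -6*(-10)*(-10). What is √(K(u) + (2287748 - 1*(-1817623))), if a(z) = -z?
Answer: √4449171 ≈ 2109.3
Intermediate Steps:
u = -600 (u = 60*(-10) = -600)
K(L) = L² + 27*L (K(L) = (L² + (-1*(-26))*L) + L = (L² + 26*L) + L = L² + 27*L)
√(K(u) + (2287748 - 1*(-1817623))) = √(-600*(27 - 600) + (2287748 - 1*(-1817623))) = √(-600*(-573) + (2287748 + 1817623)) = √(343800 + 4105371) = √4449171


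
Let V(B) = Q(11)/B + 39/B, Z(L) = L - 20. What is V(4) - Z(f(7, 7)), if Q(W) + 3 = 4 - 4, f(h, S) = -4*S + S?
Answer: 50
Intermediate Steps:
f(h, S) = -3*S
Q(W) = -3 (Q(W) = -3 + (4 - 4) = -3 + 0 = -3)
Z(L) = -20 + L
V(B) = 36/B (V(B) = -3/B + 39/B = 36/B)
V(4) - Z(f(7, 7)) = 36/4 - (-20 - 3*7) = 36*(¼) - (-20 - 21) = 9 - 1*(-41) = 9 + 41 = 50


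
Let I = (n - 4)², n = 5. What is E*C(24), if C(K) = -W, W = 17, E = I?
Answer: -17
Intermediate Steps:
I = 1 (I = (5 - 4)² = 1² = 1)
E = 1
C(K) = -17 (C(K) = -1*17 = -17)
E*C(24) = 1*(-17) = -17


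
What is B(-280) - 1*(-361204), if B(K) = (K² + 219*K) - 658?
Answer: 377626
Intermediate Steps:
B(K) = -658 + K² + 219*K
B(-280) - 1*(-361204) = (-658 + (-280)² + 219*(-280)) - 1*(-361204) = (-658 + 78400 - 61320) + 361204 = 16422 + 361204 = 377626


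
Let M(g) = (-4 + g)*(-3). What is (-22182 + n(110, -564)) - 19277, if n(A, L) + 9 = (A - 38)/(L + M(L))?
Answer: -3939454/95 ≈ -41468.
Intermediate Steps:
M(g) = 12 - 3*g
n(A, L) = -9 + (-38 + A)/(12 - 2*L) (n(A, L) = -9 + (A - 38)/(L + (12 - 3*L)) = -9 + (-38 + A)/(12 - 2*L))
(-22182 + n(110, -564)) - 19277 = (-22182 + (146 - 1*110 - 18*(-564))/(2*(-6 - 564))) - 19277 = (-22182 + (½)*(146 - 110 + 10152)/(-570)) - 19277 = (-22182 + (½)*(-1/570)*10188) - 19277 = (-22182 - 849/95) - 19277 = -2108139/95 - 19277 = -3939454/95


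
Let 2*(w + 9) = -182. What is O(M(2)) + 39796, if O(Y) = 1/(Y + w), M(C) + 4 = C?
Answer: 4059191/102 ≈ 39796.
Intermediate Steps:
w = -100 (w = -9 + (½)*(-182) = -9 - 91 = -100)
M(C) = -4 + C
O(Y) = 1/(-100 + Y) (O(Y) = 1/(Y - 100) = 1/(-100 + Y))
O(M(2)) + 39796 = 1/(-100 + (-4 + 2)) + 39796 = 1/(-100 - 2) + 39796 = 1/(-102) + 39796 = -1/102 + 39796 = 4059191/102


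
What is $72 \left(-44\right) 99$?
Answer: $-313632$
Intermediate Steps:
$72 \left(-44\right) 99 = \left(-3168\right) 99 = -313632$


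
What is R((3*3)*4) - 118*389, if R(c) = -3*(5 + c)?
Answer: -46025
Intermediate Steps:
R(c) = -15 - 3*c
R((3*3)*4) - 118*389 = (-15 - 3*3*3*4) - 118*389 = (-15 - 27*4) - 45902 = (-15 - 3*36) - 45902 = (-15 - 108) - 45902 = -123 - 45902 = -46025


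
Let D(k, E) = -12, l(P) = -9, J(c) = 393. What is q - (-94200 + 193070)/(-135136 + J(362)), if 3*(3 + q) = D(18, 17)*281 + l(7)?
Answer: -152160720/134743 ≈ -1129.3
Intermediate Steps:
q = -1130 (q = -3 + (-12*281 - 9)/3 = -3 + (-3372 - 9)/3 = -3 + (⅓)*(-3381) = -3 - 1127 = -1130)
q - (-94200 + 193070)/(-135136 + J(362)) = -1130 - (-94200 + 193070)/(-135136 + 393) = -1130 - 98870/(-134743) = -1130 - 98870*(-1)/134743 = -1130 - 1*(-98870/134743) = -1130 + 98870/134743 = -152160720/134743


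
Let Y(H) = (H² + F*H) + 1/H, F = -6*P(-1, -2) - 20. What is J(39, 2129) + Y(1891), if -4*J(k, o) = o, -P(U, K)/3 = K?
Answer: 26242940605/7564 ≈ 3.4695e+6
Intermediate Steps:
P(U, K) = -3*K
J(k, o) = -o/4
F = -56 (F = -(-18)*(-2) - 20 = -6*6 - 20 = -36 - 20 = -56)
Y(H) = 1/H + H² - 56*H (Y(H) = (H² - 56*H) + 1/H = 1/H + H² - 56*H)
J(39, 2129) + Y(1891) = -¼*2129 + (1 + 1891²*(-56 + 1891))/1891 = -2129/4 + (1 + 3575881*1835)/1891 = -2129/4 + (1 + 6561741635)/1891 = -2129/4 + (1/1891)*6561741636 = -2129/4 + 6561741636/1891 = 26242940605/7564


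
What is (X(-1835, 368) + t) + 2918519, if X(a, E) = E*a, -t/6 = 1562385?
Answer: -7131071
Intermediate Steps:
t = -9374310 (t = -6*1562385 = -9374310)
(X(-1835, 368) + t) + 2918519 = (368*(-1835) - 9374310) + 2918519 = (-675280 - 9374310) + 2918519 = -10049590 + 2918519 = -7131071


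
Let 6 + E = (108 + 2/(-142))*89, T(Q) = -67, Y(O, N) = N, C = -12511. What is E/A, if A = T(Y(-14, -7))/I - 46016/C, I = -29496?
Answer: 251651430451272/96426958283 ≈ 2609.8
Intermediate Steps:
A = 1358126173/369024456 (A = -67/(-29496) - 46016/(-12511) = -67*(-1/29496) - 46016*(-1/12511) = 67/29496 + 46016/12511 = 1358126173/369024456 ≈ 3.6803)
E = 681937/71 (E = -6 + (108 + 2/(-142))*89 = -6 + (108 + 2*(-1/142))*89 = -6 + (108 - 1/71)*89 = -6 + (7667/71)*89 = -6 + 682363/71 = 681937/71 ≈ 9604.8)
E/A = 681937/(71*(1358126173/369024456)) = (681937/71)*(369024456/1358126173) = 251651430451272/96426958283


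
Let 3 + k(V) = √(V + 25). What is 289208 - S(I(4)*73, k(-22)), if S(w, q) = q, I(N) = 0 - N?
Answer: 289211 - √3 ≈ 2.8921e+5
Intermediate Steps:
I(N) = -N
k(V) = -3 + √(25 + V) (k(V) = -3 + √(V + 25) = -3 + √(25 + V))
289208 - S(I(4)*73, k(-22)) = 289208 - (-3 + √(25 - 22)) = 289208 - (-3 + √3) = 289208 + (3 - √3) = 289211 - √3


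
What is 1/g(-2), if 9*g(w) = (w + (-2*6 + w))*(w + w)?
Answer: 9/64 ≈ 0.14063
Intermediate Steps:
g(w) = 2*w*(-12 + 2*w)/9 (g(w) = ((w + (-2*6 + w))*(w + w))/9 = ((w + (-12 + w))*(2*w))/9 = ((-12 + 2*w)*(2*w))/9 = (2*w*(-12 + 2*w))/9 = 2*w*(-12 + 2*w)/9)
1/g(-2) = 1/((4/9)*(-2)*(-6 - 2)) = 1/((4/9)*(-2)*(-8)) = 1/(64/9) = 9/64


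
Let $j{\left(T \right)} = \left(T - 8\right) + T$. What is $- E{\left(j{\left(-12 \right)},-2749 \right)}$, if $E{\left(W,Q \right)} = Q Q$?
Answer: $-7557001$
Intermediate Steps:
$j{\left(T \right)} = -8 + 2 T$ ($j{\left(T \right)} = \left(-8 + T\right) + T = -8 + 2 T$)
$E{\left(W,Q \right)} = Q^{2}$
$- E{\left(j{\left(-12 \right)},-2749 \right)} = - \left(-2749\right)^{2} = \left(-1\right) 7557001 = -7557001$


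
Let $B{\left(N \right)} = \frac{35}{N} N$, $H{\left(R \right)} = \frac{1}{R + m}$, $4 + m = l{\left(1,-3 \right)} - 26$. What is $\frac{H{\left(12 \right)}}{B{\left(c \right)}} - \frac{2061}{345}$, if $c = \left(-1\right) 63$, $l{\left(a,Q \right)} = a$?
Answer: $- \frac{81776}{13685} \approx -5.9756$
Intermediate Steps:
$m = -29$ ($m = -4 + \left(1 - 26\right) = -4 - 25 = -29$)
$H{\left(R \right)} = \frac{1}{-29 + R}$ ($H{\left(R \right)} = \frac{1}{R - 29} = \frac{1}{-29 + R}$)
$c = -63$
$B{\left(N \right)} = 35$
$\frac{H{\left(12 \right)}}{B{\left(c \right)}} - \frac{2061}{345} = \frac{1}{\left(-29 + 12\right) 35} - \frac{2061}{345} = \frac{1}{-17} \cdot \frac{1}{35} - \frac{687}{115} = \left(- \frac{1}{17}\right) \frac{1}{35} - \frac{687}{115} = - \frac{1}{595} - \frac{687}{115} = - \frac{81776}{13685}$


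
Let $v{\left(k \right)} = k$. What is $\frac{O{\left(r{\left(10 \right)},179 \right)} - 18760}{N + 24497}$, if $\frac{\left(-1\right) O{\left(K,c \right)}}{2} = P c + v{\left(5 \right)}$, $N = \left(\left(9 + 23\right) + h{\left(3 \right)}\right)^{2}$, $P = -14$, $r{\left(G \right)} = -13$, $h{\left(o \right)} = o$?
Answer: $- \frac{2293}{4287} \approx -0.53487$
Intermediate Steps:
$N = 1225$ ($N = \left(\left(9 + 23\right) + 3\right)^{2} = \left(32 + 3\right)^{2} = 35^{2} = 1225$)
$O{\left(K,c \right)} = -10 + 28 c$ ($O{\left(K,c \right)} = - 2 \left(- 14 c + 5\right) = - 2 \left(5 - 14 c\right) = -10 + 28 c$)
$\frac{O{\left(r{\left(10 \right)},179 \right)} - 18760}{N + 24497} = \frac{\left(-10 + 28 \cdot 179\right) - 18760}{1225 + 24497} = \frac{\left(-10 + 5012\right) - 18760}{25722} = \left(5002 - 18760\right) \frac{1}{25722} = \left(-13758\right) \frac{1}{25722} = - \frac{2293}{4287}$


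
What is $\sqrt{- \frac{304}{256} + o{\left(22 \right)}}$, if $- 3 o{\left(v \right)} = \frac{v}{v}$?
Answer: $\frac{i \sqrt{219}}{12} \approx 1.2332 i$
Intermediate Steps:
$o{\left(v \right)} = - \frac{1}{3}$ ($o{\left(v \right)} = - \frac{v \frac{1}{v}}{3} = \left(- \frac{1}{3}\right) 1 = - \frac{1}{3}$)
$\sqrt{- \frac{304}{256} + o{\left(22 \right)}} = \sqrt{- \frac{304}{256} - \frac{1}{3}} = \sqrt{\left(-304\right) \frac{1}{256} - \frac{1}{3}} = \sqrt{- \frac{19}{16} - \frac{1}{3}} = \sqrt{- \frac{73}{48}} = \frac{i \sqrt{219}}{12}$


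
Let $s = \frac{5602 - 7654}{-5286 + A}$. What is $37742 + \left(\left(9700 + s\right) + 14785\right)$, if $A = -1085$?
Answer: $\frac{396450269}{6371} \approx 62227.0$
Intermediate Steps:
$s = \frac{2052}{6371}$ ($s = \frac{5602 - 7654}{-5286 - 1085} = - \frac{2052}{-6371} = \left(-2052\right) \left(- \frac{1}{6371}\right) = \frac{2052}{6371} \approx 0.32208$)
$37742 + \left(\left(9700 + s\right) + 14785\right) = 37742 + \left(\left(9700 + \frac{2052}{6371}\right) + 14785\right) = 37742 + \left(\frac{61800752}{6371} + 14785\right) = 37742 + \frac{155995987}{6371} = \frac{396450269}{6371}$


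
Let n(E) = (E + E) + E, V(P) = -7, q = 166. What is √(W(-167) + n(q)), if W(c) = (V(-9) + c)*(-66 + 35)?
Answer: 2*√1473 ≈ 76.759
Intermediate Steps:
W(c) = 217 - 31*c (W(c) = (-7 + c)*(-66 + 35) = (-7 + c)*(-31) = 217 - 31*c)
n(E) = 3*E (n(E) = 2*E + E = 3*E)
√(W(-167) + n(q)) = √((217 - 31*(-167)) + 3*166) = √((217 + 5177) + 498) = √(5394 + 498) = √5892 = 2*√1473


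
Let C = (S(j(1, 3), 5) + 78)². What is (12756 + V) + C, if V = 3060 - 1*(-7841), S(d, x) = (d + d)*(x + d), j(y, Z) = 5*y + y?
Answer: 67757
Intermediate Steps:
j(y, Z) = 6*y
S(d, x) = 2*d*(d + x) (S(d, x) = (2*d)*(d + x) = 2*d*(d + x))
C = 44100 (C = (2*(6*1)*(6*1 + 5) + 78)² = (2*6*(6 + 5) + 78)² = (2*6*11 + 78)² = (132 + 78)² = 210² = 44100)
V = 10901 (V = 3060 + 7841 = 10901)
(12756 + V) + C = (12756 + 10901) + 44100 = 23657 + 44100 = 67757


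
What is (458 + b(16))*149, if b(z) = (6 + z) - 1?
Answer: 71371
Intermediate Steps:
b(z) = 5 + z
(458 + b(16))*149 = (458 + (5 + 16))*149 = (458 + 21)*149 = 479*149 = 71371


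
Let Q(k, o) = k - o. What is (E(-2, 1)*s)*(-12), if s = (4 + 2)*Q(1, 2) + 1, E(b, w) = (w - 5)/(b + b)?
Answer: 60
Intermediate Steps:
E(b, w) = (-5 + w)/(2*b) (E(b, w) = (-5 + w)/((2*b)) = (-5 + w)*(1/(2*b)) = (-5 + w)/(2*b))
s = -5 (s = (4 + 2)*(1 - 1*2) + 1 = 6*(1 - 2) + 1 = 6*(-1) + 1 = -6 + 1 = -5)
(E(-2, 1)*s)*(-12) = (((½)*(-5 + 1)/(-2))*(-5))*(-12) = (((½)*(-½)*(-4))*(-5))*(-12) = (1*(-5))*(-12) = -5*(-12) = 60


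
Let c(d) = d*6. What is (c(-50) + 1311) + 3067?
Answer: 4078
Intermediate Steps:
c(d) = 6*d
(c(-50) + 1311) + 3067 = (6*(-50) + 1311) + 3067 = (-300 + 1311) + 3067 = 1011 + 3067 = 4078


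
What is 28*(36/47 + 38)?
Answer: 51016/47 ≈ 1085.4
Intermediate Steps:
28*(36/47 + 38) = 28*(1822/47) = 51016/47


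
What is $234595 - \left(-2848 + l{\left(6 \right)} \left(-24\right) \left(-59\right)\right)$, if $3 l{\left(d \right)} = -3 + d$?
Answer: $236027$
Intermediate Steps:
$l{\left(d \right)} = -1 + \frac{d}{3}$ ($l{\left(d \right)} = \frac{-3 + d}{3} = -1 + \frac{d}{3}$)
$234595 - \left(-2848 + l{\left(6 \right)} \left(-24\right) \left(-59\right)\right) = 234595 - \left(-2848 + \left(-1 + \frac{1}{3} \cdot 6\right) \left(-24\right) \left(-59\right)\right) = 234595 - \left(-2848 + \left(-1 + 2\right) \left(-24\right) \left(-59\right)\right) = 234595 - \left(-2848 + 1 \left(-24\right) \left(-59\right)\right) = 234595 - \left(-2848 - -1416\right) = 234595 - \left(-2848 + 1416\right) = 234595 - -1432 = 234595 + 1432 = 236027$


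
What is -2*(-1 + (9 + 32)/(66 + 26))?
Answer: 51/46 ≈ 1.1087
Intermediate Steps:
-2*(-1 + (9 + 32)/(66 + 26)) = -2*(-1 + 41/92) = -2*(-51/92) = 51/46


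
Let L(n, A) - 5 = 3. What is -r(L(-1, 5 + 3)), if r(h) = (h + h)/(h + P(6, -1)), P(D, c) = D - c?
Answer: -16/15 ≈ -1.0667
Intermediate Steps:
L(n, A) = 8 (L(n, A) = 5 + 3 = 8)
r(h) = 2*h/(7 + h) (r(h) = (h + h)/(h + (6 - 1*(-1))) = (2*h)/(h + (6 + 1)) = (2*h)/(h + 7) = (2*h)/(7 + h) = 2*h/(7 + h))
-r(L(-1, 5 + 3)) = -2*8/(7 + 8) = -2*8/15 = -1*16/15 = -16/15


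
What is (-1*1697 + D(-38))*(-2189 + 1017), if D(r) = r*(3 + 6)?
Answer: 2389708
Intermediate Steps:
D(r) = 9*r (D(r) = r*9 = 9*r)
(-1*1697 + D(-38))*(-2189 + 1017) = (-1*1697 + 9*(-38))*(-2189 + 1017) = (-1697 - 342)*(-1172) = -2039*(-1172) = 2389708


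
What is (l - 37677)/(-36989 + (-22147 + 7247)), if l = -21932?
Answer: 59609/51889 ≈ 1.1488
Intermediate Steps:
(l - 37677)/(-36989 + (-22147 + 7247)) = (-21932 - 37677)/(-36989 + (-22147 + 7247)) = -59609/(-36989 - 14900) = -59609/(-51889) = -59609*(-1/51889) = 59609/51889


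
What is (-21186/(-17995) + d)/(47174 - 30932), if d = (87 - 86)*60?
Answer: 183481/48712465 ≈ 0.0037666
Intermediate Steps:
d = 60 (d = 1*60 = 60)
(-21186/(-17995) + d)/(47174 - 30932) = (-21186/(-17995) + 60)/(47174 - 30932) = (-21186*(-1/17995) + 60)/16242 = (21186/17995 + 60)*(1/16242) = (1100886/17995)*(1/16242) = 183481/48712465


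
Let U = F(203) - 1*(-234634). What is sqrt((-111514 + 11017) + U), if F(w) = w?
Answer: 2*sqrt(33585) ≈ 366.52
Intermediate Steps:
U = 234837 (U = 203 - 1*(-234634) = 203 + 234634 = 234837)
sqrt((-111514 + 11017) + U) = sqrt((-111514 + 11017) + 234837) = sqrt(-100497 + 234837) = sqrt(134340) = 2*sqrt(33585)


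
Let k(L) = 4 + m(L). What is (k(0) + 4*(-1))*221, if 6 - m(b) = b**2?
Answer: 1326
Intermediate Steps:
m(b) = 6 - b**2
k(L) = 10 - L**2 (k(L) = 4 + (6 - L**2) = 10 - L**2)
(k(0) + 4*(-1))*221 = ((10 - 1*0**2) + 4*(-1))*221 = ((10 - 1*0) - 4)*221 = ((10 + 0) - 4)*221 = (10 - 4)*221 = 6*221 = 1326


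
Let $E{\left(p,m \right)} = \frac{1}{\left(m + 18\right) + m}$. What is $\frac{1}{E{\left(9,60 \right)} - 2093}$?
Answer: $- \frac{138}{288833} \approx -0.00047778$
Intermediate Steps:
$E{\left(p,m \right)} = \frac{1}{18 + 2 m}$ ($E{\left(p,m \right)} = \frac{1}{\left(18 + m\right) + m} = \frac{1}{18 + 2 m}$)
$\frac{1}{E{\left(9,60 \right)} - 2093} = \frac{1}{\frac{1}{2 \left(9 + 60\right)} - 2093} = \frac{1}{\frac{1}{2 \cdot 69} - 2093} = \frac{1}{\frac{1}{2} \cdot \frac{1}{69} - 2093} = \frac{1}{\frac{1}{138} - 2093} = \frac{1}{- \frac{288833}{138}} = - \frac{138}{288833}$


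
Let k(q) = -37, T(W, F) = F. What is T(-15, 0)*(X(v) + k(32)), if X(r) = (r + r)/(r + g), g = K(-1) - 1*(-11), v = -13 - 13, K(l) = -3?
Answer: 0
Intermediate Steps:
v = -26
g = 8 (g = -3 - 1*(-11) = -3 + 11 = 8)
X(r) = 2*r/(8 + r) (X(r) = (r + r)/(r + 8) = (2*r)/(8 + r) = 2*r/(8 + r))
T(-15, 0)*(X(v) + k(32)) = 0*(2*(-26)/(8 - 26) - 37) = 0*(2*(-26)/(-18) - 37) = 0*(2*(-26)*(-1/18) - 37) = 0*(26/9 - 37) = 0*(-307/9) = 0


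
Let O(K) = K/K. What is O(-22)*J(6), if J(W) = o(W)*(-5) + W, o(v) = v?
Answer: -24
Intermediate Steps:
J(W) = -4*W (J(W) = W*(-5) + W = -5*W + W = -4*W)
O(K) = 1
O(-22)*J(6) = 1*(-4*6) = 1*(-24) = -24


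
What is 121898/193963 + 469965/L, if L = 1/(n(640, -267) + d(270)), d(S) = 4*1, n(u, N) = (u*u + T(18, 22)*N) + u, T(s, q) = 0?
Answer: 5342304107352554/27709 ≈ 1.9280e+11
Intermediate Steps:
n(u, N) = u + u² (n(u, N) = (u*u + 0*N) + u = (u² + 0) + u = u² + u = u + u²)
d(S) = 4
L = 1/410244 (L = 1/(640*(1 + 640) + 4) = 1/(640*641 + 4) = 1/(410240 + 4) = 1/410244 ≈ 2.4376e-6)
121898/193963 + 469965/L = 121898/193963 + 469965/(1/410244) = 121898*(1/193963) + 469965*410244 = 17414/27709 + 192800321460 = 5342304107352554/27709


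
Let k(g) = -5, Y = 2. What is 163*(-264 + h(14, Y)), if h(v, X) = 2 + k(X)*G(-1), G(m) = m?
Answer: -41891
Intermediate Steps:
h(v, X) = 7 (h(v, X) = 2 - 5*(-1) = 2 + 5 = 7)
163*(-264 + h(14, Y)) = 163*(-264 + 7) = 163*(-257) = -41891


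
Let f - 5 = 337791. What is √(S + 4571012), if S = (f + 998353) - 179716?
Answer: √5727445 ≈ 2393.2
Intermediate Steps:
f = 337796 (f = 5 + 337791 = 337796)
S = 1156433 (S = (337796 + 998353) - 179716 = 1336149 - 179716 = 1156433)
√(S + 4571012) = √(1156433 + 4571012) = √5727445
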